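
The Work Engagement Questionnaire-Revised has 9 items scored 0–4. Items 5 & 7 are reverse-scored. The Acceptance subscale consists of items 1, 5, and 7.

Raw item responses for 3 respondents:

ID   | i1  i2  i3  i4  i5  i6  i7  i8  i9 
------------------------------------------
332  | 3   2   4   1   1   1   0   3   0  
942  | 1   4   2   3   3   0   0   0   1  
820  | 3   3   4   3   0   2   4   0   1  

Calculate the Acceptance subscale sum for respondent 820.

Respondent 820 raw: 3, 3, 4, 3, 0, 2, 4, 0, 1.
Acceptance items: 1, 5, 7.
Reverse-coded (reverse-coded value = 4 − response):
  item 1: 3
  item 5: 4 − 0 = 4
  item 7: 4 − 4 = 0
Sum = 3 + 4 + 0 = 7

7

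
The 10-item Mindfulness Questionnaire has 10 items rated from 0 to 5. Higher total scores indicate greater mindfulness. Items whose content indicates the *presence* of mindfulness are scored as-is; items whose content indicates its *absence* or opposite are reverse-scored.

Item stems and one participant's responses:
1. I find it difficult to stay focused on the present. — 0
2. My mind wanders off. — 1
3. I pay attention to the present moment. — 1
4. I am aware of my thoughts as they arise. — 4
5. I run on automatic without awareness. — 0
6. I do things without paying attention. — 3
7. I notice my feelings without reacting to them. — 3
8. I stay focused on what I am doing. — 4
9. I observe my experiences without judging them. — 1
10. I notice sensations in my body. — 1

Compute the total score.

30

Items 1, 2, 5, 6 describe the absence/opposite of mindfulness → reverse-score.
reversed = (0+5) − raw = 5 − raw.
  item 1: 5 − 0 = 5
  item 2: 5 − 1 = 4
  item 3: 1
  item 4: 4
  item 5: 5 − 0 = 5
  item 6: 5 − 3 = 2
  item 7: 3
  item 8: 4
  item 9: 1
  item 10: 1
Total = 5 + 4 + 1 + 4 + 5 + 2 + 3 + 4 + 1 + 1 = 30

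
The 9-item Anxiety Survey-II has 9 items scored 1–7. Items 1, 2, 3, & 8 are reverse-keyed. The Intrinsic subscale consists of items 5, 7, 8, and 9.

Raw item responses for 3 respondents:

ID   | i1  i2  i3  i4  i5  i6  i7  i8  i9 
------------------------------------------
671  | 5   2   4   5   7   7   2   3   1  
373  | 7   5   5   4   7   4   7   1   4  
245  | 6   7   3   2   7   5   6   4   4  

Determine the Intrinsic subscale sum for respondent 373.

25

Respondent 373 raw: 7, 5, 5, 4, 7, 4, 7, 1, 4.
Intrinsic items: 5, 7, 8, 9.
Reverse-coded (reverse-coded value = 8 − response):
  item 5: 7
  item 7: 7
  item 8: 8 − 1 = 7
  item 9: 4
Sum = 7 + 7 + 7 + 4 = 25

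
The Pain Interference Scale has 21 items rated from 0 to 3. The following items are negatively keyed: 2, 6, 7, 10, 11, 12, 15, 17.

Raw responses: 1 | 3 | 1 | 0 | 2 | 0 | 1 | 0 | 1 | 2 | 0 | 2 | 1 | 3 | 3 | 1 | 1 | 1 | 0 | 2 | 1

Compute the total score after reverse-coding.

26

Reversing items 2, 6, 7, 10, 11, 12, 15 and 17 with 3 − raw:
Total = 1 + (3−3) + 1 + 0 + 2 + (3−0) + (3−1) + 0 + 1 + (3−2) + (3−0) + (3−2) + 1 + 3 + (3−3) + 1 + (3−1) + 1 + 0 + 2 + 1
      = 1 + 0 + 1 + 0 + 2 + 3 + 2 + 0 + 1 + 1 + 3 + 1 + 1 + 3 + 0 + 1 + 2 + 1 + 0 + 2 + 1 = 26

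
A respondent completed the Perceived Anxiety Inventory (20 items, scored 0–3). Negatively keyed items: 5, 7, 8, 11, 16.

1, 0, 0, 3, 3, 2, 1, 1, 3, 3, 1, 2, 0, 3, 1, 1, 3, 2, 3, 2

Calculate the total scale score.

36

Raw sum = 35. Negatively keyed items: 5, 7, 8, 11, 16; their raw sum = 7.
Each reversal replaces raw with 3 − raw, changing the total by 3 − 2·raw per item.
Total = 35 + 5·3 − 2·7 = 35 + 15 − 14 = 36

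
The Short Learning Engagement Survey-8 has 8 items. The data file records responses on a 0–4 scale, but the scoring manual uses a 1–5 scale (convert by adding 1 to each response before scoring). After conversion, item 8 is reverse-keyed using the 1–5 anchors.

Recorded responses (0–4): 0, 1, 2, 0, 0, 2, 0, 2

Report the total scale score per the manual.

15

Convert to 1–5: 1, 2, 3, 1, 1, 3, 1, 3
Reverse-coded (reversed = (1+5) − raw = 6 − raw):
  item 8: 6 − 3 = 3
Scored: 1, 2, 3, 1, 1, 3, 1, 3
Total = 15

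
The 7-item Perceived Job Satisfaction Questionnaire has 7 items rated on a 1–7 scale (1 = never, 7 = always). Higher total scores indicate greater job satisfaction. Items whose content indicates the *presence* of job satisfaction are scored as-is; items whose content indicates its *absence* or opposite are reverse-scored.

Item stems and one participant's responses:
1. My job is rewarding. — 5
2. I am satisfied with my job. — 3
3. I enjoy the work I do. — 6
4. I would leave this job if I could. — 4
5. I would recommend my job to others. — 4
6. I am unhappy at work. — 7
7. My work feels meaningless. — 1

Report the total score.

Items 4, 6, 7 describe the absence/opposite of job satisfaction → reverse-score.
reverse-coded value = 8 − response.
  item 1: 5
  item 2: 3
  item 3: 6
  item 4: 8 − 4 = 4
  item 5: 4
  item 6: 8 − 7 = 1
  item 7: 8 − 1 = 7
Total = 5 + 3 + 6 + 4 + 4 + 1 + 7 = 30

30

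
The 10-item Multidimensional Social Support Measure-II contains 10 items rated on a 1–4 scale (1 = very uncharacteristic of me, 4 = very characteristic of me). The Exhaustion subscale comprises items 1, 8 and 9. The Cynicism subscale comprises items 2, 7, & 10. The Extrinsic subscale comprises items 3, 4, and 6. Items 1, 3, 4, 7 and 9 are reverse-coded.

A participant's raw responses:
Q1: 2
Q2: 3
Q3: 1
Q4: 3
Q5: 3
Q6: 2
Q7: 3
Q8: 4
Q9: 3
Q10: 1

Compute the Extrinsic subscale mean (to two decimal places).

Extrinsic items: 3, 4, 6.
Of these, items 3 and 4 are reverse-coded; reversed = (1+4) − raw = 5 − raw.
  item 3: 5 − 1 = 4
  item 4: 5 − 3 = 2
  item 6: 2
Sum = 4 + 2 + 2 = 8
Mean = 8 / 3 = 2.67

2.67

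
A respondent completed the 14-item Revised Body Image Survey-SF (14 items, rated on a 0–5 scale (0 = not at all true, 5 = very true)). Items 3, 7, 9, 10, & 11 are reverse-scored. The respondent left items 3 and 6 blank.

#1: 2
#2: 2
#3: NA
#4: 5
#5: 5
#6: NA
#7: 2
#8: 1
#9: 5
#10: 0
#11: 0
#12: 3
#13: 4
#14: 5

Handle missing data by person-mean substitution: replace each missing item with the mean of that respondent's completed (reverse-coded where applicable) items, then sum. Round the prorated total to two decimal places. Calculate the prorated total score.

46.67

Reverse-coded (reversed = (0+5) − raw = 5 − raw):
  item 7: 5 − 2 = 3
  item 9: 5 − 5 = 0
  item 10: 5 − 0 = 5
  item 11: 5 − 0 = 5
Completed scored items (12 of 14): 2, 2, 5, 5, 3, 1, 0, 5, 5, 3, 4, 5; sum = 40.
Person mean = 40 / 12 ≈ 3.3333
Prorated total = (40 / 12) × 14 = 46.67 (to 2 dp)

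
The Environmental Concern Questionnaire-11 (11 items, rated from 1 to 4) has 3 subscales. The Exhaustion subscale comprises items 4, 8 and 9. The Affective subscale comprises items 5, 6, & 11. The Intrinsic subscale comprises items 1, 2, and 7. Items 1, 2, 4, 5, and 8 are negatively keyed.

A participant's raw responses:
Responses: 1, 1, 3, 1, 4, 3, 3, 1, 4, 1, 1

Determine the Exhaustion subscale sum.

12

Exhaustion items: 4, 8, 9.
Of these, items 4 and 8 are negatively keyed; reversed = (1+4) − raw = 5 − raw.
  item 4: 5 − 1 = 4
  item 8: 5 − 1 = 4
  item 9: 4
Sum = 4 + 4 + 4 = 12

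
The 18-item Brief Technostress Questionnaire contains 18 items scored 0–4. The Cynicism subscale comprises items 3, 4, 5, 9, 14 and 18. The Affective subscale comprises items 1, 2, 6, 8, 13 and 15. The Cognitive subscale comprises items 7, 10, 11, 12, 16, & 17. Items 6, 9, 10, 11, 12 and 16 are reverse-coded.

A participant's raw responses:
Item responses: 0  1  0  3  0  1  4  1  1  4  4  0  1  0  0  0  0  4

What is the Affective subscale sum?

6

Affective items: 1, 2, 6, 8, 13, 15.
Of these, item 6 is reverse-coded; on a 0–4 scale, reversed = 4 − raw.
  item 1: 0
  item 2: 1
  item 6: 4 − 1 = 3
  item 8: 1
  item 13: 1
  item 15: 0
Sum = 0 + 1 + 3 + 1 + 1 + 0 = 6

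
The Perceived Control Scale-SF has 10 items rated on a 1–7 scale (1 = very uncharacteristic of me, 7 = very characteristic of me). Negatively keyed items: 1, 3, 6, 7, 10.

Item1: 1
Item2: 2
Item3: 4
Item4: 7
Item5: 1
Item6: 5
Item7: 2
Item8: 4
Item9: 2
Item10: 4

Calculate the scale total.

Raw sum = 32. Negatively keyed items: 1, 3, 6, 7, 10; their raw sum = 16.
Each reversal replaces raw with 8 − raw, changing the total by 8 − 2·raw per item.
Total = 32 + 5·8 − 2·16 = 32 + 40 − 32 = 40

40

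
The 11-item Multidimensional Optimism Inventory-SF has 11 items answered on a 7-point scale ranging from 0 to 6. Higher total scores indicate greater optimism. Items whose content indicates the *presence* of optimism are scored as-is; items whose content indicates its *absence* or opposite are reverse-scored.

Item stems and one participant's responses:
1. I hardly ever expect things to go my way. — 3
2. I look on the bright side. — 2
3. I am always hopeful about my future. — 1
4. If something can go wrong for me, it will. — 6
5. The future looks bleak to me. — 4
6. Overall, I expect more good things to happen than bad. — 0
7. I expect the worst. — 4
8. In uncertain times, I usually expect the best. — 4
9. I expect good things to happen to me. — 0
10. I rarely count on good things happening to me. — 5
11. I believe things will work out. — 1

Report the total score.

16

Items 1, 4, 5, 7, 10 describe the absence/opposite of optimism → reverse-score.
reverse-coded value = 6 − response.
  item 1: 6 − 3 = 3
  item 2: 2
  item 3: 1
  item 4: 6 − 6 = 0
  item 5: 6 − 4 = 2
  item 6: 0
  item 7: 6 − 4 = 2
  item 8: 4
  item 9: 0
  item 10: 6 − 5 = 1
  item 11: 1
Total = 3 + 2 + 1 + 0 + 2 + 0 + 2 + 4 + 0 + 1 + 1 = 16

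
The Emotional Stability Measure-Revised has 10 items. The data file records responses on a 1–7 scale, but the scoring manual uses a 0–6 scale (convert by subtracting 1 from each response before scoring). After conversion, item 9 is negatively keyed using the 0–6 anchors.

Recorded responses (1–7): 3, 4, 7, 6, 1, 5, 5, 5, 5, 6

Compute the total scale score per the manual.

35

Convert to 0–6: 2, 3, 6, 5, 0, 4, 4, 4, 4, 5
Reverse-coded (reverse-coded value = 6 − response):
  item 9: 6 − 4 = 2
Scored: 2, 3, 6, 5, 0, 4, 4, 4, 2, 5
Total = 35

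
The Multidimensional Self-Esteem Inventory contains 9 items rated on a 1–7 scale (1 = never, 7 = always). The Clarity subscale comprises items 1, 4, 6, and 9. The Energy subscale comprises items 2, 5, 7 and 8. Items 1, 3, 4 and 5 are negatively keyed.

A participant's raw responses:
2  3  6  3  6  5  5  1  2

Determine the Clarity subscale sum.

18

Clarity items: 1, 4, 6, 9.
Of these, items 1 and 4 are negatively keyed; reverse-coded value = 8 − response.
  item 1: 8 − 2 = 6
  item 4: 8 − 3 = 5
  item 6: 5
  item 9: 2
Sum = 6 + 5 + 5 + 2 = 18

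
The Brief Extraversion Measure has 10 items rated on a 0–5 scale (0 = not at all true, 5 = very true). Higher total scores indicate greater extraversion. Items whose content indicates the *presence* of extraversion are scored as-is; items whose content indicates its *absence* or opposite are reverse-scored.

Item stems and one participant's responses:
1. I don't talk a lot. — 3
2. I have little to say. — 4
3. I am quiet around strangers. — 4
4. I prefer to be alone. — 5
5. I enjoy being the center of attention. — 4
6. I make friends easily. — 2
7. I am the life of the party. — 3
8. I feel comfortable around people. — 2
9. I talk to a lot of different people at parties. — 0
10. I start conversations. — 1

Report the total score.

Items 1, 2, 3, 4 describe the absence/opposite of extraversion → reverse-score.
reverse-coded value = 5 − response.
  item 1: 5 − 3 = 2
  item 2: 5 − 4 = 1
  item 3: 5 − 4 = 1
  item 4: 5 − 5 = 0
  item 5: 4
  item 6: 2
  item 7: 3
  item 8: 2
  item 9: 0
  item 10: 1
Total = 2 + 1 + 1 + 0 + 4 + 2 + 3 + 2 + 0 + 1 = 16

16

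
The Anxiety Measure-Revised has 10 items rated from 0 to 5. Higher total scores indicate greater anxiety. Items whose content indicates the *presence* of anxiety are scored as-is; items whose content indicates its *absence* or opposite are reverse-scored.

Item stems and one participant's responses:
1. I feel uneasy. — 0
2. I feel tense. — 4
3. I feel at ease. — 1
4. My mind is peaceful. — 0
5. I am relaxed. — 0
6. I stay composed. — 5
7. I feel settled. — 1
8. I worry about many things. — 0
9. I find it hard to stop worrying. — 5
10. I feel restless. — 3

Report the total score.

30

Items 3, 4, 5, 6, 7 describe the absence/opposite of anxiety → reverse-score.
on a 0–5 scale, reversed = 5 − raw.
  item 1: 0
  item 2: 4
  item 3: 5 − 1 = 4
  item 4: 5 − 0 = 5
  item 5: 5 − 0 = 5
  item 6: 5 − 5 = 0
  item 7: 5 − 1 = 4
  item 8: 0
  item 9: 5
  item 10: 3
Total = 0 + 4 + 4 + 5 + 5 + 0 + 4 + 0 + 5 + 3 = 30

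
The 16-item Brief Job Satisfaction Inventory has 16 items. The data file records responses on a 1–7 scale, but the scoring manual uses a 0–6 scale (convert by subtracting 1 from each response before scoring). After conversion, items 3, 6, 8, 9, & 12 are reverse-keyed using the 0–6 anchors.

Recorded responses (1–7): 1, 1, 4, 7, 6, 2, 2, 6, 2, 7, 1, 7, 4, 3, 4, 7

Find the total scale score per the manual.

46

Convert to 0–6: 0, 0, 3, 6, 5, 1, 1, 5, 1, 6, 0, 6, 3, 2, 3, 6
Reverse-coded (reversed = (0+6) − raw = 6 − raw):
  item 3: 6 − 3 = 3
  item 6: 6 − 1 = 5
  item 8: 6 − 5 = 1
  item 9: 6 − 1 = 5
  item 12: 6 − 6 = 0
Scored: 0, 0, 3, 6, 5, 5, 1, 1, 5, 6, 0, 0, 3, 2, 3, 6
Total = 46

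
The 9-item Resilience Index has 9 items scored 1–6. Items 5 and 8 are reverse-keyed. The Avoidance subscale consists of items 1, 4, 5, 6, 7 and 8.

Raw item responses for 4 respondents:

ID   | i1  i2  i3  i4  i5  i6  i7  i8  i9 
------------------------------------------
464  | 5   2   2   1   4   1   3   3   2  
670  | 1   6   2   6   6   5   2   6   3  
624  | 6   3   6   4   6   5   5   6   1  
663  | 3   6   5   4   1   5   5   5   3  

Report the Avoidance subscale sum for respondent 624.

Respondent 624 raw: 6, 3, 6, 4, 6, 5, 5, 6, 1.
Avoidance items: 1, 4, 5, 6, 7, 8.
Reverse-coded (reversed = (1+6) − raw = 7 − raw):
  item 1: 6
  item 4: 4
  item 5: 7 − 6 = 1
  item 6: 5
  item 7: 5
  item 8: 7 − 6 = 1
Sum = 6 + 4 + 1 + 5 + 5 + 1 = 22

22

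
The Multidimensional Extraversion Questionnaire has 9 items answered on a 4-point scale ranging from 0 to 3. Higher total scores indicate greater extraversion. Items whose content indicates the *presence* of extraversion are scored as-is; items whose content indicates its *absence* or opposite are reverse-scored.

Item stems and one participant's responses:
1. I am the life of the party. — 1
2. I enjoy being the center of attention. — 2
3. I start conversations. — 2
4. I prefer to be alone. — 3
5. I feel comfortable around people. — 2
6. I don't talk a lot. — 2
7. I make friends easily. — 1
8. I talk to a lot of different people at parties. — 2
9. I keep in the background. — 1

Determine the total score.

Items 4, 6, 9 describe the absence/opposite of extraversion → reverse-score.
reverse-coded value = 3 − response.
  item 1: 1
  item 2: 2
  item 3: 2
  item 4: 3 − 3 = 0
  item 5: 2
  item 6: 3 − 2 = 1
  item 7: 1
  item 8: 2
  item 9: 3 − 1 = 2
Total = 1 + 2 + 2 + 0 + 2 + 1 + 1 + 2 + 2 = 13

13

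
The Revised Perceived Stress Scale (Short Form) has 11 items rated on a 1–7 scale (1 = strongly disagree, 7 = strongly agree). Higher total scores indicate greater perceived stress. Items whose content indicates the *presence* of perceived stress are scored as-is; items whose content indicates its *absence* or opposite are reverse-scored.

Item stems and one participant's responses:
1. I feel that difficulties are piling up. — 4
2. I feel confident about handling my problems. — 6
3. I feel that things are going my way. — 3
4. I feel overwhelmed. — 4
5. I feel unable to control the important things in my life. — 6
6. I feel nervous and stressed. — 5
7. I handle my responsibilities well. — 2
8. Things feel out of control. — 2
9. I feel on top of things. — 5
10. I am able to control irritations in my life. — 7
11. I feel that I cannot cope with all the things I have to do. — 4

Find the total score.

Items 2, 3, 7, 9, 10 describe the absence/opposite of perceived stress → reverse-score.
reversed = (1+7) − raw = 8 − raw.
  item 1: 4
  item 2: 8 − 6 = 2
  item 3: 8 − 3 = 5
  item 4: 4
  item 5: 6
  item 6: 5
  item 7: 8 − 2 = 6
  item 8: 2
  item 9: 8 − 5 = 3
  item 10: 8 − 7 = 1
  item 11: 4
Total = 4 + 2 + 5 + 4 + 6 + 5 + 6 + 2 + 3 + 1 + 4 = 42

42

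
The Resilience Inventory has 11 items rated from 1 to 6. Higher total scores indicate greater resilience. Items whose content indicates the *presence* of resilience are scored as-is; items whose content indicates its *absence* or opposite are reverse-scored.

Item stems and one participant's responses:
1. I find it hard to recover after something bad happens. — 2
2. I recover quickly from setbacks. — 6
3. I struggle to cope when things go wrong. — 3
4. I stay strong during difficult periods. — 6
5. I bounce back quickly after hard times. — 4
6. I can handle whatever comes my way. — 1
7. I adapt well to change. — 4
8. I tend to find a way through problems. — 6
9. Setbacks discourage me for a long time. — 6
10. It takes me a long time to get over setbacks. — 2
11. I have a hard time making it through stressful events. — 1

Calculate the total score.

Items 1, 3, 9, 10, 11 describe the absence/opposite of resilience → reverse-score.
reversed = (1+6) − raw = 7 − raw.
  item 1: 7 − 2 = 5
  item 2: 6
  item 3: 7 − 3 = 4
  item 4: 6
  item 5: 4
  item 6: 1
  item 7: 4
  item 8: 6
  item 9: 7 − 6 = 1
  item 10: 7 − 2 = 5
  item 11: 7 − 1 = 6
Total = 5 + 6 + 4 + 6 + 4 + 1 + 4 + 6 + 1 + 5 + 6 = 48

48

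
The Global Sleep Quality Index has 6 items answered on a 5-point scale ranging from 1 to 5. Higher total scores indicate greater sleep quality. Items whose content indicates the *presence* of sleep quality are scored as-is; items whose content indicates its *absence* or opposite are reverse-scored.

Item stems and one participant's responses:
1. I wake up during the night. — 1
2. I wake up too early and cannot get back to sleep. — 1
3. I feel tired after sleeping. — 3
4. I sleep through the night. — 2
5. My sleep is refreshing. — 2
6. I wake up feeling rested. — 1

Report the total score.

Items 1, 2, 3 describe the absence/opposite of sleep quality → reverse-score.
on a 1–5 scale, reversed = 6 − raw.
  item 1: 6 − 1 = 5
  item 2: 6 − 1 = 5
  item 3: 6 − 3 = 3
  item 4: 2
  item 5: 2
  item 6: 1
Total = 5 + 5 + 3 + 2 + 2 + 1 = 18

18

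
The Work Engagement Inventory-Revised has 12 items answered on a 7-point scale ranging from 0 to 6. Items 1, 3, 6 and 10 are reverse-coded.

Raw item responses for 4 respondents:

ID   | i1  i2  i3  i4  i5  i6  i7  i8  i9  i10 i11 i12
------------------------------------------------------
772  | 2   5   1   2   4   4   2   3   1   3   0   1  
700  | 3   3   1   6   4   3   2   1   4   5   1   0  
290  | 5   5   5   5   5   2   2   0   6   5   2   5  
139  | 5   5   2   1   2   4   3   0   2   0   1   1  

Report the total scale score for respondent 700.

Respondent 700 raw: 3, 3, 1, 6, 4, 3, 2, 1, 4, 5, 1, 0.
Reverse-coded (reversed = (0+6) − raw = 6 − raw):
  item 1: 6 − 3 = 3
  item 2: 3
  item 3: 6 − 1 = 5
  item 4: 6
  item 5: 4
  item 6: 6 − 3 = 3
  item 7: 2
  item 8: 1
  item 9: 4
  item 10: 6 − 5 = 1
  item 11: 1
  item 12: 0
Sum = 3 + 3 + 5 + 6 + 4 + 3 + 2 + 1 + 4 + 1 + 1 + 0 = 33

33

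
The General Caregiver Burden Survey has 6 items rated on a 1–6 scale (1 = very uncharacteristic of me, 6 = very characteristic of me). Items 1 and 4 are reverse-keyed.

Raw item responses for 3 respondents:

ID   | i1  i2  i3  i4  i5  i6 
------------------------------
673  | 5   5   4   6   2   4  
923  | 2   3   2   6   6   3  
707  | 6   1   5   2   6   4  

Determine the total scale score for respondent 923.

20

Respondent 923 raw: 2, 3, 2, 6, 6, 3.
Reverse-coded (reverse-coded value = 7 − response):
  item 1: 7 − 2 = 5
  item 2: 3
  item 3: 2
  item 4: 7 − 6 = 1
  item 5: 6
  item 6: 3
Sum = 5 + 3 + 2 + 1 + 6 + 3 = 20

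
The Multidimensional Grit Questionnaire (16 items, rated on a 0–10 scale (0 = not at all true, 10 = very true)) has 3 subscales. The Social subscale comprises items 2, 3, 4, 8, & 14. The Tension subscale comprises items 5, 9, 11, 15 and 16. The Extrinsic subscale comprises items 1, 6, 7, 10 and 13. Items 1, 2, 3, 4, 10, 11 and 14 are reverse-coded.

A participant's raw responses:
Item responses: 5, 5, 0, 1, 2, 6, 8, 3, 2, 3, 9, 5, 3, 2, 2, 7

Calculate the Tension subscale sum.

Tension items: 5, 9, 11, 15, 16.
Of these, item 11 is reverse-coded; reverse-coded value = 10 − response.
  item 5: 2
  item 9: 2
  item 11: 10 − 9 = 1
  item 15: 2
  item 16: 7
Sum = 2 + 2 + 1 + 2 + 7 = 14

14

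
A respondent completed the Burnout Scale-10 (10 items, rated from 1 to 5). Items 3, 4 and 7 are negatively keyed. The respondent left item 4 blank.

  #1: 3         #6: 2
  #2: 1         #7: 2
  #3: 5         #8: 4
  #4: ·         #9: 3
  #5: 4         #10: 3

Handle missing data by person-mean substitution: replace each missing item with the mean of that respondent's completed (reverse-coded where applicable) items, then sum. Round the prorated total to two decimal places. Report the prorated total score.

27.78

Reverse-coded (reversed = (1+5) − raw = 6 − raw):
  item 3: 6 − 5 = 1
  item 7: 6 − 2 = 4
Completed scored items (9 of 10): 3, 1, 1, 4, 2, 4, 4, 3, 3; sum = 25.
Person mean = 25 / 9 ≈ 2.7778
Prorated total = (25 / 9) × 10 = 27.78 (to 2 dp)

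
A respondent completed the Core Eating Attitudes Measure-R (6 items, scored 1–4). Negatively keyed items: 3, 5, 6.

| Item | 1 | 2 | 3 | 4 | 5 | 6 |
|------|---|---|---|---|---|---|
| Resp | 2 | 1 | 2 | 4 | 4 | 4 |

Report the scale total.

Reverse-coded items (reverse-coded value = 5 − response):
  item 3: 5 − 2 = 3
  item 5: 5 − 4 = 1
  item 6: 5 − 4 = 1
Scored responses: 2, 1, 3, 4, 1, 1
Total = 2 + 1 + 3 + 4 + 1 + 1 = 12

12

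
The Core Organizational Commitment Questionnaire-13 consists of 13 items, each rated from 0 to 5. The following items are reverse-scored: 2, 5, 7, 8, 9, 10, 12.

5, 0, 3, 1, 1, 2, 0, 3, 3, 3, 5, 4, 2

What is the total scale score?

39

Reverse-coded items (reversed = (0+5) − raw = 5 − raw):
  item 2: 5 − 0 = 5
  item 5: 5 − 1 = 4
  item 7: 5 − 0 = 5
  item 8: 5 − 3 = 2
  item 9: 5 − 3 = 2
  item 10: 5 − 3 = 2
  item 12: 5 − 4 = 1
Scored responses: 5, 5, 3, 1, 4, 2, 5, 2, 2, 2, 5, 1, 2
Total = 5 + 5 + 3 + 1 + 4 + 2 + 5 + 2 + 2 + 2 + 5 + 1 + 2 = 39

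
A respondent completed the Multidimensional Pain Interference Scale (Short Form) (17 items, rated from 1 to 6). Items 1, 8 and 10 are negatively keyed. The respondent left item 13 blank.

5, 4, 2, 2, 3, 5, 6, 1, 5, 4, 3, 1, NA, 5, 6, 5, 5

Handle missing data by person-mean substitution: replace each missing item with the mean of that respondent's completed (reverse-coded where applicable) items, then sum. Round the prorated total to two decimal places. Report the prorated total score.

66.94

Reverse-coded (reversed = (1+6) − raw = 7 − raw):
  item 1: 7 − 5 = 2
  item 8: 7 − 1 = 6
  item 10: 7 − 4 = 3
Completed scored items (16 of 17): 2, 4, 2, 2, 3, 5, 6, 6, 5, 3, 3, 1, 5, 6, 5, 5; sum = 63.
Person mean = 63 / 16 ≈ 3.9375
Prorated total = (63 / 16) × 17 = 66.94 (to 2 dp)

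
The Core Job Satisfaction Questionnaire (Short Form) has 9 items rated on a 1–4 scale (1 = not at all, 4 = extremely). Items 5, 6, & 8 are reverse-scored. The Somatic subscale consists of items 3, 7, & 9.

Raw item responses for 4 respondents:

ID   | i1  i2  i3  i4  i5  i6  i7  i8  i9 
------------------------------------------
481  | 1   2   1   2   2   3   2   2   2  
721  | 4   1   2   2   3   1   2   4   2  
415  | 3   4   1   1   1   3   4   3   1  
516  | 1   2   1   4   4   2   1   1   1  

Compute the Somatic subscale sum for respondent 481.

5

Respondent 481 raw: 1, 2, 1, 2, 2, 3, 2, 2, 2.
Somatic items: 3, 7, 9.
Reverse-coded (on a 1–4 scale, reversed = 5 − raw):
  item 3: 1
  item 7: 2
  item 9: 2
Sum = 1 + 2 + 2 = 5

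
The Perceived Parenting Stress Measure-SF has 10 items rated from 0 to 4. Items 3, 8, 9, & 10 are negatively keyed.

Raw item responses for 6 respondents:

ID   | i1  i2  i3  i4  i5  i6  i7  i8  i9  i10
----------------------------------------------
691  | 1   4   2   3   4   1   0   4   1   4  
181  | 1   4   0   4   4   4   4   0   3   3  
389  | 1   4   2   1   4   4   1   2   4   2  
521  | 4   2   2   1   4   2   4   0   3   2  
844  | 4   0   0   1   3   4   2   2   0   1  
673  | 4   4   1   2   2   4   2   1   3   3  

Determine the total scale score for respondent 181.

31

Respondent 181 raw: 1, 4, 0, 4, 4, 4, 4, 0, 3, 3.
Reverse-coded (reverse-coded value = 4 − response):
  item 1: 1
  item 2: 4
  item 3: 4 − 0 = 4
  item 4: 4
  item 5: 4
  item 6: 4
  item 7: 4
  item 8: 4 − 0 = 4
  item 9: 4 − 3 = 1
  item 10: 4 − 3 = 1
Sum = 1 + 4 + 4 + 4 + 4 + 4 + 4 + 4 + 1 + 1 = 31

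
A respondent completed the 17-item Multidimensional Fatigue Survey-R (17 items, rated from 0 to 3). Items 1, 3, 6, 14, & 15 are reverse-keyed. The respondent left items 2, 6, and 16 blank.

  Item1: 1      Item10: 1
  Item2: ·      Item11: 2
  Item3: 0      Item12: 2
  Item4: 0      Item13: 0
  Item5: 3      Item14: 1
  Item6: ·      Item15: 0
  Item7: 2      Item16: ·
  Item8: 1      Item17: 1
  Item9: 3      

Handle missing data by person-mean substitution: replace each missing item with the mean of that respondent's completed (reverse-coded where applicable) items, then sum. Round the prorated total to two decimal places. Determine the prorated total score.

30.36

Reverse-coded (reversed = (0+3) − raw = 3 − raw):
  item 1: 3 − 1 = 2
  item 3: 3 − 0 = 3
  item 14: 3 − 1 = 2
  item 15: 3 − 0 = 3
Completed scored items (14 of 17): 2, 3, 0, 3, 2, 1, 3, 1, 2, 2, 0, 2, 3, 1; sum = 25.
Person mean = 25 / 14 ≈ 1.7857
Prorated total = (25 / 14) × 17 = 30.36 (to 2 dp)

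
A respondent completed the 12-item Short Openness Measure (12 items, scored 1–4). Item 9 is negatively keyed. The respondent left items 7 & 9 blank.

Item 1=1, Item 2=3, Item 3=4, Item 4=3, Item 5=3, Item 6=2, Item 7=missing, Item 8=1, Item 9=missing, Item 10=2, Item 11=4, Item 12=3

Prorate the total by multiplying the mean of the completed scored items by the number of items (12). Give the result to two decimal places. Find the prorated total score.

Reverse-coded (on a 1–4 scale, reversed = 5 − raw):
Completed scored items (10 of 12): 1, 3, 4, 3, 3, 2, 1, 2, 4, 3; sum = 26.
Person mean = 26 / 10 ≈ 2.6000
Prorated total = (26 / 10) × 12 = 31.20 (to 2 dp)

31.20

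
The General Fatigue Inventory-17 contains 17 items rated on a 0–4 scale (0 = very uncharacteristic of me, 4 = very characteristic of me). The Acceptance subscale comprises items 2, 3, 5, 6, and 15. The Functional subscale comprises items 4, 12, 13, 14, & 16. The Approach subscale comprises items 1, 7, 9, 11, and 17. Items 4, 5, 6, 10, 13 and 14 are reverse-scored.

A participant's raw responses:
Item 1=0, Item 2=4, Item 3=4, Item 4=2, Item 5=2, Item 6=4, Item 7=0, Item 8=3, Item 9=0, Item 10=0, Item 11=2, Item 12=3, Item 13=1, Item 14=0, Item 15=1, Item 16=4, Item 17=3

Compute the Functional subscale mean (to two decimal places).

Functional items: 4, 12, 13, 14, 16.
Of these, items 4, 13, and 14 are reverse-scored; reversed = (0+4) − raw = 4 − raw.
  item 4: 4 − 2 = 2
  item 12: 3
  item 13: 4 − 1 = 3
  item 14: 4 − 0 = 4
  item 16: 4
Sum = 2 + 3 + 3 + 4 + 4 = 16
Mean = 16 / 5 = 3.20

3.20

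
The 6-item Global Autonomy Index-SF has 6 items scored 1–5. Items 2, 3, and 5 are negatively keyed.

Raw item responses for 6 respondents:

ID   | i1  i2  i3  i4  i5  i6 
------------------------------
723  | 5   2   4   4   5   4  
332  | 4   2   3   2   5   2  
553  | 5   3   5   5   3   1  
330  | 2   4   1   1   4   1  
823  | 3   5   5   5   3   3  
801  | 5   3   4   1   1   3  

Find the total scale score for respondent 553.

18

Respondent 553 raw: 5, 3, 5, 5, 3, 1.
Reverse-coded (reverse-coded value = 6 − response):
  item 1: 5
  item 2: 6 − 3 = 3
  item 3: 6 − 5 = 1
  item 4: 5
  item 5: 6 − 3 = 3
  item 6: 1
Sum = 5 + 3 + 1 + 5 + 3 + 1 = 18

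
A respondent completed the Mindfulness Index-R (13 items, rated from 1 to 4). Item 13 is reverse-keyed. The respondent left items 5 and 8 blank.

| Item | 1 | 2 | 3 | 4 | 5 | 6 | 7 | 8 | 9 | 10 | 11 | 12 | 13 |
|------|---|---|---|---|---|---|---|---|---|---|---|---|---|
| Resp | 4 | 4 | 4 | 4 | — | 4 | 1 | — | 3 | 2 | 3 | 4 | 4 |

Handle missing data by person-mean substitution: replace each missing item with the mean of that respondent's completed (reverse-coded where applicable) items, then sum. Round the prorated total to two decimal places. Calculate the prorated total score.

40.18

Reverse-coded (on a 1–4 scale, reversed = 5 − raw):
  item 13: 5 − 4 = 1
Completed scored items (11 of 13): 4, 4, 4, 4, 4, 1, 3, 2, 3, 4, 1; sum = 34.
Person mean = 34 / 11 ≈ 3.0909
Prorated total = (34 / 11) × 13 = 40.18 (to 2 dp)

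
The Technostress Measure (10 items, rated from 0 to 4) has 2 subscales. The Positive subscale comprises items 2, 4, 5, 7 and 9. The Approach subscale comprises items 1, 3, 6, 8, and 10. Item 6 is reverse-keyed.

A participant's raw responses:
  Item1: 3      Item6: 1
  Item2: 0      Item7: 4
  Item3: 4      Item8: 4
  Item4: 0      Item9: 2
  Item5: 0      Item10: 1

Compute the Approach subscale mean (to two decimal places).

Approach items: 1, 3, 6, 8, 10.
Of these, item 6 is reverse-keyed; on a 0–4 scale, reversed = 4 − raw.
  item 1: 3
  item 3: 4
  item 6: 4 − 1 = 3
  item 8: 4
  item 10: 1
Sum = 3 + 4 + 3 + 4 + 1 = 15
Mean = 15 / 5 = 3.00

3.00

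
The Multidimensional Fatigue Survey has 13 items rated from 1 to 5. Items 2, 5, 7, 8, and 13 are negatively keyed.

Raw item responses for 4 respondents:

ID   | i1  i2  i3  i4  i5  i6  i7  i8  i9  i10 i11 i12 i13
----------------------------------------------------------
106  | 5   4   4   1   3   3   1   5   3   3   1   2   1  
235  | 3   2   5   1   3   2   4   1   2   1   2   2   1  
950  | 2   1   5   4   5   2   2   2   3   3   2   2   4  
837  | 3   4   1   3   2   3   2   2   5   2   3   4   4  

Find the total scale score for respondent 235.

37

Respondent 235 raw: 3, 2, 5, 1, 3, 2, 4, 1, 2, 1, 2, 2, 1.
Reverse-coded (reverse-coded value = 6 − response):
  item 1: 3
  item 2: 6 − 2 = 4
  item 3: 5
  item 4: 1
  item 5: 6 − 3 = 3
  item 6: 2
  item 7: 6 − 4 = 2
  item 8: 6 − 1 = 5
  item 9: 2
  item 10: 1
  item 11: 2
  item 12: 2
  item 13: 6 − 1 = 5
Sum = 3 + 4 + 5 + 1 + 3 + 2 + 2 + 5 + 2 + 1 + 2 + 2 + 5 = 37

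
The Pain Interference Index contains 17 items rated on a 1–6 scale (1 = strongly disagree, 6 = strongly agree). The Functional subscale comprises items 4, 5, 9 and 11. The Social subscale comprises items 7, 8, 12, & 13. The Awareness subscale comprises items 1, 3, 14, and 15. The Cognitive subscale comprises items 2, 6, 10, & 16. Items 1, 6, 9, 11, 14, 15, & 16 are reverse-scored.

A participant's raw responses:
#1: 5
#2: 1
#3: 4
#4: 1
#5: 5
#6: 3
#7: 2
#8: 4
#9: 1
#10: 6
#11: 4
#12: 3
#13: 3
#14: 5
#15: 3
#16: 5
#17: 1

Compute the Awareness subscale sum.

Awareness items: 1, 3, 14, 15.
Of these, items 1, 14, & 15 are reverse-scored; reverse-coded value = 7 − response.
  item 1: 7 − 5 = 2
  item 3: 4
  item 14: 7 − 5 = 2
  item 15: 7 − 3 = 4
Sum = 2 + 4 + 2 + 4 = 12

12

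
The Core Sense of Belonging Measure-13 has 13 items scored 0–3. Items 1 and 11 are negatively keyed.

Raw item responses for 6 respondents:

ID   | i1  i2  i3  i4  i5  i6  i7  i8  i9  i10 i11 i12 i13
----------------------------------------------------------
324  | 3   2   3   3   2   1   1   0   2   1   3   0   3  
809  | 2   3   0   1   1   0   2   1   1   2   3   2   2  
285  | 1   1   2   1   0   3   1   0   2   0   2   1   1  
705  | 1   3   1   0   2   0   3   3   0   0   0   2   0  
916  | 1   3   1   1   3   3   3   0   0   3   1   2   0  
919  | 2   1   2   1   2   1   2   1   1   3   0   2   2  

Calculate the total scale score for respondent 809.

16

Respondent 809 raw: 2, 3, 0, 1, 1, 0, 2, 1, 1, 2, 3, 2, 2.
Reverse-coded (on a 0–3 scale, reversed = 3 − raw):
  item 1: 3 − 2 = 1
  item 2: 3
  item 3: 0
  item 4: 1
  item 5: 1
  item 6: 0
  item 7: 2
  item 8: 1
  item 9: 1
  item 10: 2
  item 11: 3 − 3 = 0
  item 12: 2
  item 13: 2
Sum = 1 + 3 + 0 + 1 + 1 + 0 + 2 + 1 + 1 + 2 + 0 + 2 + 2 = 16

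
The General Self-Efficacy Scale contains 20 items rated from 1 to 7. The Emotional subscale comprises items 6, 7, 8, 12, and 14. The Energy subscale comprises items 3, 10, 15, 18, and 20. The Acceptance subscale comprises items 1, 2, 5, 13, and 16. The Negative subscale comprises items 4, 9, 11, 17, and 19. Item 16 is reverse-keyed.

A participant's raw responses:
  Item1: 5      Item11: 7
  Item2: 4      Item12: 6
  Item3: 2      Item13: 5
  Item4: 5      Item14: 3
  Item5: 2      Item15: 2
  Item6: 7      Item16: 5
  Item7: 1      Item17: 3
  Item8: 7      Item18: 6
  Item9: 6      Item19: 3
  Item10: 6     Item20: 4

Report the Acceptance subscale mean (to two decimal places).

Acceptance items: 1, 2, 5, 13, 16.
Of these, item 16 is reverse-keyed; reverse-coded value = 8 − response.
  item 1: 5
  item 2: 4
  item 5: 2
  item 13: 5
  item 16: 8 − 5 = 3
Sum = 5 + 4 + 2 + 5 + 3 = 19
Mean = 19 / 5 = 3.80

3.80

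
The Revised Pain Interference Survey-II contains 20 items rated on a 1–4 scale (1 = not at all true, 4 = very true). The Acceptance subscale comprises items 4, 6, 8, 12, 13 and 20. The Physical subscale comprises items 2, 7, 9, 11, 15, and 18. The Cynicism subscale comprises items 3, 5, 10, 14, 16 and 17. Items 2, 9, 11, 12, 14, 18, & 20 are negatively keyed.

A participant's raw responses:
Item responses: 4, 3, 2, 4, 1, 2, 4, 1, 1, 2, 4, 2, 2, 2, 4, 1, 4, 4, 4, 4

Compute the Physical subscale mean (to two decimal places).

2.67

Physical items: 2, 7, 9, 11, 15, 18.
Of these, items 2, 9, 11, and 18 are negatively keyed; reversed = (1+4) − raw = 5 − raw.
  item 2: 5 − 3 = 2
  item 7: 4
  item 9: 5 − 1 = 4
  item 11: 5 − 4 = 1
  item 15: 4
  item 18: 5 − 4 = 1
Sum = 2 + 4 + 4 + 1 + 4 + 1 = 16
Mean = 16 / 6 = 2.67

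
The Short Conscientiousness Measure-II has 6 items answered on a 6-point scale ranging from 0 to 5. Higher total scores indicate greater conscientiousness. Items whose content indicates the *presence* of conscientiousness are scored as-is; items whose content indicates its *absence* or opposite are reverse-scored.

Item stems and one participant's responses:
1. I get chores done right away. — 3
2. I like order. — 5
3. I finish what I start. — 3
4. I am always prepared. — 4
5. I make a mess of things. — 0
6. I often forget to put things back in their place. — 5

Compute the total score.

Items 5, 6 describe the absence/opposite of conscientiousness → reverse-score.
on a 0–5 scale, reversed = 5 − raw.
  item 1: 3
  item 2: 5
  item 3: 3
  item 4: 4
  item 5: 5 − 0 = 5
  item 6: 5 − 5 = 0
Total = 3 + 5 + 3 + 4 + 5 + 0 = 20

20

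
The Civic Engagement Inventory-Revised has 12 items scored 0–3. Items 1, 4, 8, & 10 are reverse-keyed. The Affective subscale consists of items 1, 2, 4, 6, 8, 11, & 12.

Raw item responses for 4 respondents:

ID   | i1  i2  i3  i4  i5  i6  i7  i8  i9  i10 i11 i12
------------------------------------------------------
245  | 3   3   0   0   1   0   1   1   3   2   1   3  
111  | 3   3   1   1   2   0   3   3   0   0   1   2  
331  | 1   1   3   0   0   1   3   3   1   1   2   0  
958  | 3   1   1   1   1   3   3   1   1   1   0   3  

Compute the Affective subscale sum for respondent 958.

11

Respondent 958 raw: 3, 1, 1, 1, 1, 3, 3, 1, 1, 1, 0, 3.
Affective items: 1, 2, 4, 6, 8, 11, 12.
Reverse-coded (on a 0–3 scale, reversed = 3 − raw):
  item 1: 3 − 3 = 0
  item 2: 1
  item 4: 3 − 1 = 2
  item 6: 3
  item 8: 3 − 1 = 2
  item 11: 0
  item 12: 3
Sum = 0 + 1 + 2 + 3 + 2 + 0 + 3 = 11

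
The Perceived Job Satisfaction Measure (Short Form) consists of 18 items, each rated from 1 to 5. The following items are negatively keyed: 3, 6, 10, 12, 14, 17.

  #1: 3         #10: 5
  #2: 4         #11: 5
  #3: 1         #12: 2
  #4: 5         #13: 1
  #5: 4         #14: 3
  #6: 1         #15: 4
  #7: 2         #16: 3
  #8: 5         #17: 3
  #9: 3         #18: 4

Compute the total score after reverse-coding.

Reversing items 3, 6, 10, 12, 14, and 17 with 6 − raw:
Total = 3 + 4 + (6−1) + 5 + 4 + (6−1) + 2 + 5 + 3 + (6−5) + 5 + (6−2) + 1 + (6−3) + 4 + 3 + (6−3) + 4
      = 3 + 4 + 5 + 5 + 4 + 5 + 2 + 5 + 3 + 1 + 5 + 4 + 1 + 3 + 4 + 3 + 3 + 4 = 64

64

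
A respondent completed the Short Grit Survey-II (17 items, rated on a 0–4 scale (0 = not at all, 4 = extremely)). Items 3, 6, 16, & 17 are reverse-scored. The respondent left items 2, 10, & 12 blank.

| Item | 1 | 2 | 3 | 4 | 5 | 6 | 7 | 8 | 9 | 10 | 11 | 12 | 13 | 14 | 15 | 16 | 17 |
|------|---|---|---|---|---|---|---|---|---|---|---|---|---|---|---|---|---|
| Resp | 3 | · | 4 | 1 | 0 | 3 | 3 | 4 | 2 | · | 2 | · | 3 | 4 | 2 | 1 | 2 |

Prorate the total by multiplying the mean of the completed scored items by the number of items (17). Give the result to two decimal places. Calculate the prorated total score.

Reverse-coded (on a 0–4 scale, reversed = 4 − raw):
  item 3: 4 − 4 = 0
  item 6: 4 − 3 = 1
  item 16: 4 − 1 = 3
  item 17: 4 − 2 = 2
Completed scored items (14 of 17): 3, 0, 1, 0, 1, 3, 4, 2, 2, 3, 4, 2, 3, 2; sum = 30.
Person mean = 30 / 14 ≈ 2.1429
Prorated total = (30 / 14) × 17 = 36.43 (to 2 dp)

36.43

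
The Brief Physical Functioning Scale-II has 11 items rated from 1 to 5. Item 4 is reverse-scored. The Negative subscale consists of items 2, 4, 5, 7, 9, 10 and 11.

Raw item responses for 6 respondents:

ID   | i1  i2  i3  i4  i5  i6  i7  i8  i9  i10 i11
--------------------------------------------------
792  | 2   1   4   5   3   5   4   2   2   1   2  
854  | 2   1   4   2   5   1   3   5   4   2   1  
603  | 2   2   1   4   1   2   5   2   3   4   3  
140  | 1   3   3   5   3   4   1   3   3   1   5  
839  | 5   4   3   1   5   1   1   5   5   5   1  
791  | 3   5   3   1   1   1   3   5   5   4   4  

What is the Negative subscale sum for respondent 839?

Respondent 839 raw: 5, 4, 3, 1, 5, 1, 1, 5, 5, 5, 1.
Negative items: 2, 4, 5, 7, 9, 10, 11.
Reverse-coded (reverse-coded value = 6 − response):
  item 2: 4
  item 4: 6 − 1 = 5
  item 5: 5
  item 7: 1
  item 9: 5
  item 10: 5
  item 11: 1
Sum = 4 + 5 + 5 + 1 + 5 + 5 + 1 = 26

26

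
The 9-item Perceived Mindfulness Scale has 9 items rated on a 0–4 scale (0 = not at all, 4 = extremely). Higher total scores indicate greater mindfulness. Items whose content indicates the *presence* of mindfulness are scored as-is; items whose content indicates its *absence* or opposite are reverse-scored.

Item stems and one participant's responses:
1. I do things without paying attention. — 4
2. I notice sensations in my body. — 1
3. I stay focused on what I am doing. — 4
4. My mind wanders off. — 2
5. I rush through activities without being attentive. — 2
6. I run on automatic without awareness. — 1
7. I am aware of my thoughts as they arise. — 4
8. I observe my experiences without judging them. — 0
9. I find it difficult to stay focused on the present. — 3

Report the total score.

Items 1, 4, 5, 6, 9 describe the absence/opposite of mindfulness → reverse-score.
reversed = (0+4) − raw = 4 − raw.
  item 1: 4 − 4 = 0
  item 2: 1
  item 3: 4
  item 4: 4 − 2 = 2
  item 5: 4 − 2 = 2
  item 6: 4 − 1 = 3
  item 7: 4
  item 8: 0
  item 9: 4 − 3 = 1
Total = 0 + 1 + 4 + 2 + 2 + 3 + 4 + 0 + 1 = 17

17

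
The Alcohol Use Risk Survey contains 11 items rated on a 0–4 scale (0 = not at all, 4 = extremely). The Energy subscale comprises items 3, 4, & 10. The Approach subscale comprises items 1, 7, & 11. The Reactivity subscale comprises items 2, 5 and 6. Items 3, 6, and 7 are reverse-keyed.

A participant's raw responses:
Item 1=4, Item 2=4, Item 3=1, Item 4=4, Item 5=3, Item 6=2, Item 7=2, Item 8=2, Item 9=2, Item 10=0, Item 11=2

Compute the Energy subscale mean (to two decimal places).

2.33

Energy items: 3, 4, 10.
Of these, item 3 is reverse-keyed; reverse-coded value = 4 − response.
  item 3: 4 − 1 = 3
  item 4: 4
  item 10: 0
Sum = 3 + 4 + 0 = 7
Mean = 7 / 3 = 2.33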